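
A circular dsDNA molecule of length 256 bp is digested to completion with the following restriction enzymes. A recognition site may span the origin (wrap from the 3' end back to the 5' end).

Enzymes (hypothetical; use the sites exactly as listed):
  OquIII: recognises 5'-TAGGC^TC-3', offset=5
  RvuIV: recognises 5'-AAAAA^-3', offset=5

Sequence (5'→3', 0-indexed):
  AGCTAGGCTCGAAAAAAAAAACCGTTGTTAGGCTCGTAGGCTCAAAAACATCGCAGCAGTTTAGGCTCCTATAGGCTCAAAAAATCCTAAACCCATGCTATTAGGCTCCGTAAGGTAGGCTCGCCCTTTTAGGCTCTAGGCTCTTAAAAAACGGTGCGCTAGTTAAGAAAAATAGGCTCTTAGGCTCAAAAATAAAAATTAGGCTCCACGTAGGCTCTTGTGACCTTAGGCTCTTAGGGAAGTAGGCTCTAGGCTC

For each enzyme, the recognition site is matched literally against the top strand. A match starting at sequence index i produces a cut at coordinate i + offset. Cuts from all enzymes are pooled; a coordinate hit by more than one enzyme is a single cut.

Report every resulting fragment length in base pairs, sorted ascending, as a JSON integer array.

Per-enzyme occurrences:
  OquIII (TAGGCTC, off=5): starts [3, 28, 36, 61, 71, 101, 115, 129, 136, 172, 180, 199, 210, 226, 242, 249] → cuts [8, 33, 41, 66, 76, 106, 120, 134, 141, 177, 185, 204, 215, 231, 247, 254]
  RvuIV (AAAAA, off=5): starts [11, 12, 13, 14, 15, 16, 43, 78, 79, 145, 146, 167, 187, 193] → cuts [16, 17, 18, 19, 20, 21, 48, 83, 84, 150, 151, 172, 192, 198]

All cut coordinates (distinct, sorted): [8, 16, 17, 18, 19, 20, 21, 33, 41, 48, 66, 76, 83, 84, 106, 120, 134, 141, 150, 151, 172, 177, 185, 192, 198, 204, 215, 231, 247, 254]

Fragment lengths:
  8→16: 8 bp
  16→17: 1 bp
  17→18: 1 bp
  18→19: 1 bp
  19→20: 1 bp
  20→21: 1 bp
  21→33: 12 bp
  33→41: 8 bp
  41→48: 7 bp
  48→66: 18 bp
  66→76: 10 bp
  76→83: 7 bp
  83→84: 1 bp
  84→106: 22 bp
  106→120: 14 bp
  120→134: 14 bp
  134→141: 7 bp
  141→150: 9 bp
  150→151: 1 bp
  151→172: 21 bp
  172→177: 5 bp
  177→185: 8 bp
  185→192: 7 bp
  192→198: 6 bp
  198→204: 6 bp
  204→215: 11 bp
  215→231: 16 bp
  231→247: 16 bp
  247→254: 7 bp
  254→8 (wrap): 256-254+8 = 10 bp

[1,1,1,1,1,1,1,5,6,6,7,7,7,7,7,8,8,8,9,10,10,11,12,14,14,16,16,18,21,22]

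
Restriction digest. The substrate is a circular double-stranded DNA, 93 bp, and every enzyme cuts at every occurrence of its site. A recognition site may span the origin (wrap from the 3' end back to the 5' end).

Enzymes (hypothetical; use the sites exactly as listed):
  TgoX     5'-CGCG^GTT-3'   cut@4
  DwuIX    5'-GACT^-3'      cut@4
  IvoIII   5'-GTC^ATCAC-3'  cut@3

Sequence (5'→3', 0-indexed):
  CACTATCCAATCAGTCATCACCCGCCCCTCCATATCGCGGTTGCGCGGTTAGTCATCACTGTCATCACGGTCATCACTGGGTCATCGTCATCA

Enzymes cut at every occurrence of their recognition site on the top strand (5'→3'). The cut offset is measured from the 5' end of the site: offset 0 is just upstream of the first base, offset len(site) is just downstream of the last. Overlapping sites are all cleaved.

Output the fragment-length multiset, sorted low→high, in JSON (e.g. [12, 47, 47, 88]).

[7,8,9,9,17,20,23]

Scan for sites:
  TgoX (CGCGGTT, off=4): starts [35, 43] → cuts [39, 47]
  DwuIX (GACT, off=4): no sites
  IvoIII (GTCATCAC, off=3): starts [13, 51, 60, 69, 86] → cuts [16, 54, 63, 72, 89]

All cut coordinates (distinct, sorted): [16, 39, 47, 54, 63, 72, 89]

Fragment lengths:
  16→39: 23 bp
  39→47: 8 bp
  47→54: 7 bp
  54→63: 9 bp
  63→72: 9 bp
  72→89: 17 bp
  89→16 (wrap): 93-89+16 = 20 bp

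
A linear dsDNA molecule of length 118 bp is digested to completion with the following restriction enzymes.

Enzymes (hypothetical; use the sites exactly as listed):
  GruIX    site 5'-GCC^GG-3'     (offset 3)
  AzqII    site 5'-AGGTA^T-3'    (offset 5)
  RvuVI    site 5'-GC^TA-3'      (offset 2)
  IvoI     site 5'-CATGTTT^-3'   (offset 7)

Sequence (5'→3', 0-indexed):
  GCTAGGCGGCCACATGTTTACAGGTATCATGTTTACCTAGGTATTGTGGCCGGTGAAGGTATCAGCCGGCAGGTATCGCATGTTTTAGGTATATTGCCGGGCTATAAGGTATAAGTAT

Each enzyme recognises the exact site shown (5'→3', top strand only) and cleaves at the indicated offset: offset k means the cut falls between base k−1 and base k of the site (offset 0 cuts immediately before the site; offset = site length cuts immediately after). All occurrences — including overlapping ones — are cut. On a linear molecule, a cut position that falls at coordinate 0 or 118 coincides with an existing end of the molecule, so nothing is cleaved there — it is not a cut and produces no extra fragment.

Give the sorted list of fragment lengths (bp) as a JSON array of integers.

[2,4,6,6,7,7,7,8,8,8,9,9,10,10,17]

Site scan:
  GruIX GCCGG/3: at [48, 64, 95] ⇒ [51, 67, 98]
  AzqII AGGTAT/5: at [21, 38, 56, 70, 86, 106] ⇒ [26, 43, 61, 75, 91, 111]
  RvuVI GCTA/2: at [0, 100] ⇒ [2, 102]
  IvoI CATGTTT/7: at [12, 27, 78] ⇒ [19, 34, 85]

Pooled cuts: [2, 19, 26, 34, 43, 51, 61, 67, 75, 85, 91, 98, 102, 111]

Fragment lengths:
  [0,2): 2 bp
  [2,19): 17 bp
  [19,26): 7 bp
  [26,34): 8 bp
  [34,43): 9 bp
  [43,51): 8 bp
  [51,61): 10 bp
  [61,67): 6 bp
  [67,75): 8 bp
  [75,85): 10 bp
  [85,91): 6 bp
  [91,98): 7 bp
  [98,102): 4 bp
  [102,111): 9 bp
  [111,118): 7 bp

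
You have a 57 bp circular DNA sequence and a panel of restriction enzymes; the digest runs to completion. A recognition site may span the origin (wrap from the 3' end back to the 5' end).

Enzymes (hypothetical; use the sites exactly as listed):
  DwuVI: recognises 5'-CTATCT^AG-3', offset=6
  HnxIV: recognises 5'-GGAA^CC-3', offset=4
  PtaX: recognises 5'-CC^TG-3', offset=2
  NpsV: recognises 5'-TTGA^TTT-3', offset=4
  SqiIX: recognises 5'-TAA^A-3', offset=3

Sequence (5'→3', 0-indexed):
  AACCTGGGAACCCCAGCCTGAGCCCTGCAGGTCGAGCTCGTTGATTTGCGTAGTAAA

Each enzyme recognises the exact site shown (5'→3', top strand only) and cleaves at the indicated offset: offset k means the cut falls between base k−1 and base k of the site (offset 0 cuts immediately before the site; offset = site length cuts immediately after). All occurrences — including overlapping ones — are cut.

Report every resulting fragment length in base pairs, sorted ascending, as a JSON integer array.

Per-enzyme occurrences:
  DwuVI (CTATCTAG, off=6): no sites
  HnxIV GGAACC/4: at [6] ⇒ [10]
  PtaX CCTG/2: at [2, 16, 23] ⇒ [4, 18, 25]
  NpsV TTGATTT/4: at [40] ⇒ [44]
  SqiIX TAAA/3: at [53] ⇒ [56]

Pooled cuts: [4, 10, 18, 25, 44, 56]

Fragments:
  4→10: 6 bp
  10→18: 8 bp
  18→25: 7 bp
  25→44: 19 bp
  44→56: 12 bp
  56→4 (wrap): 57-56+4 = 5 bp

[5,6,7,8,12,19]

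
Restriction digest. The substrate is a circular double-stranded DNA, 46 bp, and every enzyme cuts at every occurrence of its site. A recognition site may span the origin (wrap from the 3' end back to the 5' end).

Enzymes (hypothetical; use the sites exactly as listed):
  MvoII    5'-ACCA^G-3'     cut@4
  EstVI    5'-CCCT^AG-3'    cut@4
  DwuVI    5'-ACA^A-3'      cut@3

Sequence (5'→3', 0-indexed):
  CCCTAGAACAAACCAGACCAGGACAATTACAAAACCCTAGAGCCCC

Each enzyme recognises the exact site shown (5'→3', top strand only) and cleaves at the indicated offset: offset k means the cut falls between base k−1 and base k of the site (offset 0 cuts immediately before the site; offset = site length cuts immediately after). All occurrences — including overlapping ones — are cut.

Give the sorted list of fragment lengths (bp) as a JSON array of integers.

[5,5,5,6,6,7,12]

Site scan:
  MvoII ACCAG/4: at [11, 16] ⇒ [15, 20]
  EstVI CCCTAG/4: at [0, 34] ⇒ [4, 38]
  DwuVI ACAA/3: at [7, 22, 28] ⇒ [10, 25, 31]

Pooled cuts: [4, 10, 15, 20, 25, 31, 38]

Fragment lengths:
  4→10: 6 bp
  10→15: 5 bp
  15→20: 5 bp
  20→25: 5 bp
  25→31: 6 bp
  31→38: 7 bp
  38→4 (wrap): 46-38+4 = 12 bp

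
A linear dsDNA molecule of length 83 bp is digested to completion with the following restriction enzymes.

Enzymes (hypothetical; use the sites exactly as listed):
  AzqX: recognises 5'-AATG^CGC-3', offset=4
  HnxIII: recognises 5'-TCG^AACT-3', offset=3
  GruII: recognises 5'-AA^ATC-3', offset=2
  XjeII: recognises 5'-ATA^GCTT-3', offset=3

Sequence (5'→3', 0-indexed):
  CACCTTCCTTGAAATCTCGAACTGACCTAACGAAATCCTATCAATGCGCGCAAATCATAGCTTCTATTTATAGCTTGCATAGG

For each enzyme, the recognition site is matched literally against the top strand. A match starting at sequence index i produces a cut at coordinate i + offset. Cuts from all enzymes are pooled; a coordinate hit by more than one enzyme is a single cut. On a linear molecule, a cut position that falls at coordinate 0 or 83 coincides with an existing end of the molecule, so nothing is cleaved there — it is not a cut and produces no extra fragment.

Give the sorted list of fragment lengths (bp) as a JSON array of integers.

[6,6,7,11,12,13,13,15]

Site scan:
  AzqX AATGCGC/4: at [42] ⇒ [46]
  HnxIII TCGAACT/3: at [16] ⇒ [19]
  GruII AAATC/2: at [11, 32, 51] ⇒ [13, 34, 53]
  XjeII ATAGCTT/3: at [56, 69] ⇒ [59, 72]

Pooled cuts: [13, 19, 34, 46, 53, 59, 72]

Fragments:
  [0,13): 13 bp
  [13,19): 6 bp
  [19,34): 15 bp
  [34,46): 12 bp
  [46,53): 7 bp
  [53,59): 6 bp
  [59,72): 13 bp
  [72,83): 11 bp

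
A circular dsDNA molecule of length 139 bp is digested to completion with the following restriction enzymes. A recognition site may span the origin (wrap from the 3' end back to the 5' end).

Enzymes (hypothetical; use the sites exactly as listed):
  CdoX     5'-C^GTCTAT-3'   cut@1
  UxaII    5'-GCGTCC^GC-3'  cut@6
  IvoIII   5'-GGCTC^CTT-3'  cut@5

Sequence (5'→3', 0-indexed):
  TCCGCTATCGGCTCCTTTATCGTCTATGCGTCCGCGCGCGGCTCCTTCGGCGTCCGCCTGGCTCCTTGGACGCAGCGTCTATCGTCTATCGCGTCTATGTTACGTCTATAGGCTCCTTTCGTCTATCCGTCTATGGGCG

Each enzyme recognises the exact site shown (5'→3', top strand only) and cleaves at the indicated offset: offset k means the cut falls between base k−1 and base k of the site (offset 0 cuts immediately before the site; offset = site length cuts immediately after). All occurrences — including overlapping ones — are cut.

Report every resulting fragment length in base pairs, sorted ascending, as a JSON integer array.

[5,7,7,8,9,9,11,11,11,11,12,12,12,14]

Scan for sites:
  CdoX CGTCTAT/1: at [20, 75, 82, 91, 102, 119, 127] ⇒ [21, 76, 83, 92, 103, 120, 128]
  UxaII GCGTCCGC/6: at [27, 49, 136] ⇒ [3, 33, 55]
  IvoIII GGCTCCTT/5: at [9, 39, 59, 110] ⇒ [14, 44, 64, 115]

All cut coordinates (distinct, sorted): [3, 14, 21, 33, 44, 55, 64, 76, 83, 92, 103, 115, 120, 128]

Fragments:
  3→14: 11 bp
  14→21: 7 bp
  21→33: 12 bp
  33→44: 11 bp
  44→55: 11 bp
  55→64: 9 bp
  64→76: 12 bp
  76→83: 7 bp
  83→92: 9 bp
  92→103: 11 bp
  103→115: 12 bp
  115→120: 5 bp
  120→128: 8 bp
  128→3 (wrap): 139-128+3 = 14 bp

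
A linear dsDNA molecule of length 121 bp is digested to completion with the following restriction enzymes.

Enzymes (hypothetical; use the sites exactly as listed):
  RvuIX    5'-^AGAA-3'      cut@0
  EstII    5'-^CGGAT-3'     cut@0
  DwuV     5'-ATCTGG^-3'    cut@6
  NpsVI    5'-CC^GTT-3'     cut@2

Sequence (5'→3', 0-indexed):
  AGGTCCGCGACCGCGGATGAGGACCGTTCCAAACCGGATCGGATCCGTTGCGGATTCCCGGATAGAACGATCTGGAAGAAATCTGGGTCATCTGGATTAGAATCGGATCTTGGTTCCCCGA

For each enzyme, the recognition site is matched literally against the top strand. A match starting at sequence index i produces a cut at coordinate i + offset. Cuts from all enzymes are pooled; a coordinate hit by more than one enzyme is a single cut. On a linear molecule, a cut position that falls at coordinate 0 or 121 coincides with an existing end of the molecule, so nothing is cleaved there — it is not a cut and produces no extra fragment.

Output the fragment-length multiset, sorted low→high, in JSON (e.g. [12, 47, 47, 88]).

[1,3,4,5,5,5,7,8,9,9,10,12,12,13,18]

Site scan:
  RvuIX (AGAA, off=0): starts [63, 76, 98] → cuts [63, 76, 98]
  EstII (CGGAT, off=0): starts [13, 34, 39, 50, 58, 103] → cuts [13, 34, 39, 50, 58, 103]
  DwuV (ATCTGG, off=6): starts [69, 80, 89] → cuts [75, 86, 95]
  NpsVI (CCGTT, off=2): starts [23, 44] → cuts [25, 46]

All cut coordinates (distinct, sorted): [13, 25, 34, 39, 46, 50, 58, 63, 75, 76, 86, 95, 98, 103]

Fragment lengths:
  [0,13): 13 bp
  [13,25): 12 bp
  [25,34): 9 bp
  [34,39): 5 bp
  [39,46): 7 bp
  [46,50): 4 bp
  [50,58): 8 bp
  [58,63): 5 bp
  [63,75): 12 bp
  [75,76): 1 bp
  [76,86): 10 bp
  [86,95): 9 bp
  [95,98): 3 bp
  [98,103): 5 bp
  [103,121): 18 bp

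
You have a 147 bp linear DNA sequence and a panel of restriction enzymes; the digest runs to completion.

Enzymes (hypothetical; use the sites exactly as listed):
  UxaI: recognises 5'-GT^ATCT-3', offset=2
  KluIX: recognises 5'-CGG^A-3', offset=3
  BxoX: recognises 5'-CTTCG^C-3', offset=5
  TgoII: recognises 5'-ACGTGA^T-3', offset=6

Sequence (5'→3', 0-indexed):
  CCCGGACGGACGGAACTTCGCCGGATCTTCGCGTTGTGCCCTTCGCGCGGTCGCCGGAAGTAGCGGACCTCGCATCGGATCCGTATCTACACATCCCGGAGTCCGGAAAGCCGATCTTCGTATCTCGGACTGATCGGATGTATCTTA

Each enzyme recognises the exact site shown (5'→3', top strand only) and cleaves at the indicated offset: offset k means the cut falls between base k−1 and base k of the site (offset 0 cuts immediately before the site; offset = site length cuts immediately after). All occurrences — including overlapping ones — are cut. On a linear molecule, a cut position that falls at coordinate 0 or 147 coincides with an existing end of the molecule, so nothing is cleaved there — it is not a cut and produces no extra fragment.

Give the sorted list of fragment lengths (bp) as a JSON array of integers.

Per-enzyme occurrences:
  UxaI (GTATCT, off=2): starts [82, 119, 139] → cuts [84, 121, 141]
  KluIX (CGGA, off=3): starts [2, 6, 10, 21, 54, 63, 75, 96, 103, 125, 134] → cuts [5, 9, 13, 24, 57, 66, 78, 99, 106, 128, 137]
  BxoX (CTTCGC, off=5): starts [15, 26, 40] → cuts [20, 31, 45]
  TgoII (ACGTGAT, off=6): no sites

Pooled cuts: [5, 9, 13, 20, 24, 31, 45, 57, 66, 78, 84, 99, 106, 121, 128, 137, 141]

Fragments:
  [0,5): 5 bp
  [5,9): 4 bp
  [9,13): 4 bp
  [13,20): 7 bp
  [20,24): 4 bp
  [24,31): 7 bp
  [31,45): 14 bp
  [45,57): 12 bp
  [57,66): 9 bp
  [66,78): 12 bp
  [78,84): 6 bp
  [84,99): 15 bp
  [99,106): 7 bp
  [106,121): 15 bp
  [121,128): 7 bp
  [128,137): 9 bp
  [137,141): 4 bp
  [141,147): 6 bp

[4,4,4,4,5,6,6,7,7,7,7,9,9,12,12,14,15,15]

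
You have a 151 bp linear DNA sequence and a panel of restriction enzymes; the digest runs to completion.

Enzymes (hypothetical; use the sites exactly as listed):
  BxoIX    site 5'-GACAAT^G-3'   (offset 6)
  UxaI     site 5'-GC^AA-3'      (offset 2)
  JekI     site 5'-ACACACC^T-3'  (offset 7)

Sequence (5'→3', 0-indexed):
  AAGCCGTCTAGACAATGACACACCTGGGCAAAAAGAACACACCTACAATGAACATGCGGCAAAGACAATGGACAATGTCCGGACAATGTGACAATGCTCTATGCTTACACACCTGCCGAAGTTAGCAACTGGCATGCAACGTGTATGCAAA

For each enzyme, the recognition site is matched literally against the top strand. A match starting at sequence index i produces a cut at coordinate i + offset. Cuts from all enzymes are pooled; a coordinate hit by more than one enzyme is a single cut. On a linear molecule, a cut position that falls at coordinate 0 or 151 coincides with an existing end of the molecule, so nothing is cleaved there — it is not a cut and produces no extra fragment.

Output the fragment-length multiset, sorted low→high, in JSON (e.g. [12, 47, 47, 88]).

[3,5,7,8,8,9,11,11,11,13,14,16,17,18]

Site scan:
  BxoIX (GACAATG, off=6): starts [10, 63, 70, 81, 89] → cuts [16, 69, 76, 87, 95]
  UxaI (GCAA, off=2): starts [27, 58, 124, 135, 146] → cuts [29, 60, 126, 137, 148]
  JekI (ACACACCT, off=7): starts [17, 36, 106] → cuts [24, 43, 113]

Pooled cuts: [16, 24, 29, 43, 60, 69, 76, 87, 95, 113, 126, 137, 148]

Fragment lengths:
  [0,16): 16 bp
  [16,24): 8 bp
  [24,29): 5 bp
  [29,43): 14 bp
  [43,60): 17 bp
  [60,69): 9 bp
  [69,76): 7 bp
  [76,87): 11 bp
  [87,95): 8 bp
  [95,113): 18 bp
  [113,126): 13 bp
  [126,137): 11 bp
  [137,148): 11 bp
  [148,151): 3 bp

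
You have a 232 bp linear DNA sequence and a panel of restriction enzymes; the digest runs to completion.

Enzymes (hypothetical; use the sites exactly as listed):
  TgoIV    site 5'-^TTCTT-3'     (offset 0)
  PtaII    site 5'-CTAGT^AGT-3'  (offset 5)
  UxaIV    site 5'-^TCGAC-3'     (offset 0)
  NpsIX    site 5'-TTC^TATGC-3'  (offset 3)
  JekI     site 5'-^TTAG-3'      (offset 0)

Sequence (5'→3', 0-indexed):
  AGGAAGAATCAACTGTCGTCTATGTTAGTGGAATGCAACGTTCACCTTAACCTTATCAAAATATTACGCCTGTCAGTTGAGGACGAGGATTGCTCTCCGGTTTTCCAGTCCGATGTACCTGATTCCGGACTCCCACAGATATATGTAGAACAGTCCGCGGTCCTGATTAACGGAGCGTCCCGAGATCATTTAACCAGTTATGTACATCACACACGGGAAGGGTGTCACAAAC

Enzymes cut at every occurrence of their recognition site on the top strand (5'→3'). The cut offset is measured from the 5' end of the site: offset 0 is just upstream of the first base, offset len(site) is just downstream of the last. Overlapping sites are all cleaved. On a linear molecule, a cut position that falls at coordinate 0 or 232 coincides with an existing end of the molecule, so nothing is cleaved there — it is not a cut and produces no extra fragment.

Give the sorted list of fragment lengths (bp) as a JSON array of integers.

Per-enzyme occurrences:
  TgoIV (TTCTT, off=0): no sites
  PtaII (CTAGTAGT, off=5): no sites
  UxaIV (TCGAC, off=0): no sites
  NpsIX (TTCTATGC, off=3): no sites
  JekI (TTAG, off=0): starts [24] → cuts [24]

All cut coordinates (distinct, sorted): [24]

Fragment lengths:
  [0,24): 24 bp
  [24,232): 208 bp

[24,208]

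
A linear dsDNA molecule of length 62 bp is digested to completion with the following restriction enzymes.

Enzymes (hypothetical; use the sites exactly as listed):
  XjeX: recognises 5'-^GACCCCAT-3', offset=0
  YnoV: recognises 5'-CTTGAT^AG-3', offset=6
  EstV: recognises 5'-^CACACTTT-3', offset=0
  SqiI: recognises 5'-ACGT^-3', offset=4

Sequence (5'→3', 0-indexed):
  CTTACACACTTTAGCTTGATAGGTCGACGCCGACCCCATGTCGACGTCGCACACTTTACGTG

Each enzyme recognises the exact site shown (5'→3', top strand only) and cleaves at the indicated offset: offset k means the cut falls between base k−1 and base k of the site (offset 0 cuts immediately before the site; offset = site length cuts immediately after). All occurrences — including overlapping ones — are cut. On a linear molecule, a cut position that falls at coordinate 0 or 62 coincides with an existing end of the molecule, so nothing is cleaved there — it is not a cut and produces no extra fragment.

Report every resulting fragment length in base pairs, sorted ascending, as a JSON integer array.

[1,2,4,11,12,16,16]

Site scan:
  XjeX (GACCCCAT, off=0): starts [31] → cuts [31]
  YnoV (CTTGATAG, off=6): starts [14] → cuts [20]
  EstV (CACACTTT, off=0): starts [4, 49] → cuts [4, 49]
  SqiI (ACGT, off=4): starts [43, 57] → cuts [47, 61]

All cut coordinates (distinct, sorted): [4, 20, 31, 47, 49, 61]

Fragments:
  [0,4): 4 bp
  [4,20): 16 bp
  [20,31): 11 bp
  [31,47): 16 bp
  [47,49): 2 bp
  [49,61): 12 bp
  [61,62): 1 bp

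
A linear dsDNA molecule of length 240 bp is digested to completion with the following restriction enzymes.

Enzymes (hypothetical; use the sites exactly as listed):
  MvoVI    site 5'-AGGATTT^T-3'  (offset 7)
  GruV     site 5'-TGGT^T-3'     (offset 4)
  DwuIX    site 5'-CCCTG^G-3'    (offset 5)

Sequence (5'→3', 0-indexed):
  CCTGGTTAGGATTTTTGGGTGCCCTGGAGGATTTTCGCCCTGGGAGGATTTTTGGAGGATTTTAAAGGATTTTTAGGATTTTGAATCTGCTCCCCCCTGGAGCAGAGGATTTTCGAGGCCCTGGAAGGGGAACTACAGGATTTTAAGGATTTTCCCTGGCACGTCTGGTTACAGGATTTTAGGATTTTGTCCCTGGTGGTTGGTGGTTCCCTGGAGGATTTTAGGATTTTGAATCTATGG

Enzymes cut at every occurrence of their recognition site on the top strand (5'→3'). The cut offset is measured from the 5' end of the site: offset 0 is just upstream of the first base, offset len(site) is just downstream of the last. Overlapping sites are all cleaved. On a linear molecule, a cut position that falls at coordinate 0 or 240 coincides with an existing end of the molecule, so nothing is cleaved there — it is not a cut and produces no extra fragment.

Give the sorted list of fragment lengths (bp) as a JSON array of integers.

[5,6,6,6,7,8,8,8,8,8,8,8,9,9,9,10,10,11,11,11,11,12,13,18,20]

Per-enzyme occurrences:
  MvoVI (AGGATTTT, off=7): starts [7, 27, 44, 55, 65, 74, 105, 136, 145, 172, 180, 214, 222] → cuts [14, 34, 51, 62, 72, 81, 112, 143, 152, 179, 187, 221, 229]
  GruV (TGGTT, off=4): starts [2, 165, 196, 203] → cuts [6, 169, 200, 207]
  DwuIX (CCCTGG, off=5): starts [21, 37, 94, 118, 153, 190, 208] → cuts [26, 42, 99, 123, 158, 195, 213]

All cut coordinates (distinct, sorted): [6, 14, 26, 34, 42, 51, 62, 72, 81, 99, 112, 123, 143, 152, 158, 169, 179, 187, 195, 200, 207, 213, 221, 229]

Fragment lengths:
  [0,6): 6 bp
  [6,14): 8 bp
  [14,26): 12 bp
  [26,34): 8 bp
  [34,42): 8 bp
  [42,51): 9 bp
  [51,62): 11 bp
  [62,72): 10 bp
  [72,81): 9 bp
  [81,99): 18 bp
  [99,112): 13 bp
  [112,123): 11 bp
  [123,143): 20 bp
  [143,152): 9 bp
  [152,158): 6 bp
  [158,169): 11 bp
  [169,179): 10 bp
  [179,187): 8 bp
  [187,195): 8 bp
  [195,200): 5 bp
  [200,207): 7 bp
  [207,213): 6 bp
  [213,221): 8 bp
  [221,229): 8 bp
  [229,240): 11 bp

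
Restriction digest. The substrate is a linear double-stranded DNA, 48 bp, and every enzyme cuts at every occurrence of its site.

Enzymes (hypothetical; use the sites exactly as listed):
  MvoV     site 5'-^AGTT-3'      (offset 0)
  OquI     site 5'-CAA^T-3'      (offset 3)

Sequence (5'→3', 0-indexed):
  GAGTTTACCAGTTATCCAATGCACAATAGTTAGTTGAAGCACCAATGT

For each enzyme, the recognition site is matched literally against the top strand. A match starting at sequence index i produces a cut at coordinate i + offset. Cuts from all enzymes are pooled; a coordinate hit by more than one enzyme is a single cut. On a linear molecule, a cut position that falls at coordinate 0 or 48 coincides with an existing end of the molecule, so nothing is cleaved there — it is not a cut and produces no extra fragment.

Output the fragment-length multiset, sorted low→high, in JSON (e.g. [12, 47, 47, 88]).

Scan for sites:
  MvoV AGTT/0: at [1, 9, 27, 31] ⇒ [1, 9, 27, 31]
  OquI CAAT/3: at [16, 23, 42] ⇒ [19, 26, 45]

All cut coordinates (distinct, sorted): [1, 9, 19, 26, 27, 31, 45]

Fragment lengths:
  [0,1): 1 bp
  [1,9): 8 bp
  [9,19): 10 bp
  [19,26): 7 bp
  [26,27): 1 bp
  [27,31): 4 bp
  [31,45): 14 bp
  [45,48): 3 bp

[1,1,3,4,7,8,10,14]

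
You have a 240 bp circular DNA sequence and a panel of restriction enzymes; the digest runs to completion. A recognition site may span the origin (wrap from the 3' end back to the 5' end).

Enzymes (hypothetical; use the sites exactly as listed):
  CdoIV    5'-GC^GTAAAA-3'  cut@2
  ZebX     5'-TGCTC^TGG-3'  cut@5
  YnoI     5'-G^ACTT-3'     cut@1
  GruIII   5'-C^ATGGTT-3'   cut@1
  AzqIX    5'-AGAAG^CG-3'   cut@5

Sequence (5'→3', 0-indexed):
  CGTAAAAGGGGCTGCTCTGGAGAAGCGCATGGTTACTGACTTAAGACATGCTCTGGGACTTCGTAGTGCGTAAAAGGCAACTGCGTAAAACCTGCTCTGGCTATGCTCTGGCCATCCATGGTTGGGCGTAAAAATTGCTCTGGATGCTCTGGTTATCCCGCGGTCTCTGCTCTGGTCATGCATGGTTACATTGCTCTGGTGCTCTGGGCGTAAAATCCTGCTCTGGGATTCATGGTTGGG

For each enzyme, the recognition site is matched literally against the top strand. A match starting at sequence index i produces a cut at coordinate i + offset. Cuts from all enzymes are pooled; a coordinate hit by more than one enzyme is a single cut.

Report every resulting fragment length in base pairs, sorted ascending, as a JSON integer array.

[3,4,5,8,8,8,9,9,9,10,10,10,11,12,13,13,14,15,15,15,16,23]

Per-enzyme occurrences:
  CdoIV (GCGTAAAA, off=2): starts [67, 82, 125, 207, 239] → cuts [1, 69, 84, 127, 209]
  ZebX (TGCTCTGG, off=5): starts [12, 48, 92, 103, 135, 144, 167, 191, 199, 218] → cuts [17, 53, 97, 108, 140, 149, 172, 196, 204, 223]
  YnoI (GACTT, off=1): starts [37, 56] → cuts [38, 57]
  GruIII (CATGGTT, off=1): starts [27, 116, 180, 230] → cuts [28, 117, 181, 231]
  AzqIX (AGAAGCG, off=5): starts [20] → cuts [25]

Pooled cuts: [1, 17, 25, 28, 38, 53, 57, 69, 84, 97, 108, 117, 127, 140, 149, 172, 181, 196, 204, 209, 223, 231]

Fragment lengths:
  1→17: 16 bp
  17→25: 8 bp
  25→28: 3 bp
  28→38: 10 bp
  38→53: 15 bp
  53→57: 4 bp
  57→69: 12 bp
  69→84: 15 bp
  84→97: 13 bp
  97→108: 11 bp
  108→117: 9 bp
  117→127: 10 bp
  127→140: 13 bp
  140→149: 9 bp
  149→172: 23 bp
  172→181: 9 bp
  181→196: 15 bp
  196→204: 8 bp
  204→209: 5 bp
  209→223: 14 bp
  223→231: 8 bp
  231→1 (wrap): 240-231+1 = 10 bp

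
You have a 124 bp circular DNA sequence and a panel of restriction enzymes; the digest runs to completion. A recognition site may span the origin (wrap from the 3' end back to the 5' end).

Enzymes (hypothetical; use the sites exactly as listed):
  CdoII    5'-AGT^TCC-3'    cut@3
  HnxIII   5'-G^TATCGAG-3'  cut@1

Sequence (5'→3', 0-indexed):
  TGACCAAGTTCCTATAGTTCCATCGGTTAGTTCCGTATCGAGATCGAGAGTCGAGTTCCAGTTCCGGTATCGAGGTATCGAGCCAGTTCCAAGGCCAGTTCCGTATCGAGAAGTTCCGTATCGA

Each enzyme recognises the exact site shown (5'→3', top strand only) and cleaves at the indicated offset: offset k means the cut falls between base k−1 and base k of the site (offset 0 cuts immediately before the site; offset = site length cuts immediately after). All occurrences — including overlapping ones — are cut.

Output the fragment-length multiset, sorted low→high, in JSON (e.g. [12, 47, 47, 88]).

[4,4,5,6,8,9,11,12,12,13,19,21]

Scan for sites:
  CdoII AGTTCC/3: at [6, 15, 28, 53, 59, 84, 96, 111] ⇒ [9, 18, 31, 56, 62, 87, 99, 114]
  HnxIII GTATCGAG/1: at [34, 66, 74, 102] ⇒ [35, 67, 75, 103]

All cut coordinates (distinct, sorted): [9, 18, 31, 35, 56, 62, 67, 75, 87, 99, 103, 114]

Fragments:
  9→18: 9 bp
  18→31: 13 bp
  31→35: 4 bp
  35→56: 21 bp
  56→62: 6 bp
  62→67: 5 bp
  67→75: 8 bp
  75→87: 12 bp
  87→99: 12 bp
  99→103: 4 bp
  103→114: 11 bp
  114→9 (wrap): 124-114+9 = 19 bp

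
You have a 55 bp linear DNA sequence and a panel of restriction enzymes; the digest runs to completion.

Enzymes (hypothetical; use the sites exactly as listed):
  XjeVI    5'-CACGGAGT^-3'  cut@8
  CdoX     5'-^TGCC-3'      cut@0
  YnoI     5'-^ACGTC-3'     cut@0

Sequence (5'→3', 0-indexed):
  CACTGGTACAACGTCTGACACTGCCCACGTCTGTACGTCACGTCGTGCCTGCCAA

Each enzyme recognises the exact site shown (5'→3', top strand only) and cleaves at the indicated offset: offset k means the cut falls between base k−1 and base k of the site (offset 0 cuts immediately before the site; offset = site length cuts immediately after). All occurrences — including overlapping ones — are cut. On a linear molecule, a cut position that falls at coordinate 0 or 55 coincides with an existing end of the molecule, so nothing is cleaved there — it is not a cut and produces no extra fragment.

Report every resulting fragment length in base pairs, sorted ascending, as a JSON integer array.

[4,5,5,6,6,8,10,11]

Site scan:
  XjeVI (CACGGAGT, off=8): no sites
  CdoX TGCC/0: at [21, 45, 49] ⇒ [21, 45, 49]
  YnoI ACGTC/0: at [10, 26, 34, 39] ⇒ [10, 26, 34, 39]

All cut coordinates (distinct, sorted): [10, 21, 26, 34, 39, 45, 49]

Fragment lengths:
  [0,10): 10 bp
  [10,21): 11 bp
  [21,26): 5 bp
  [26,34): 8 bp
  [34,39): 5 bp
  [39,45): 6 bp
  [45,49): 4 bp
  [49,55): 6 bp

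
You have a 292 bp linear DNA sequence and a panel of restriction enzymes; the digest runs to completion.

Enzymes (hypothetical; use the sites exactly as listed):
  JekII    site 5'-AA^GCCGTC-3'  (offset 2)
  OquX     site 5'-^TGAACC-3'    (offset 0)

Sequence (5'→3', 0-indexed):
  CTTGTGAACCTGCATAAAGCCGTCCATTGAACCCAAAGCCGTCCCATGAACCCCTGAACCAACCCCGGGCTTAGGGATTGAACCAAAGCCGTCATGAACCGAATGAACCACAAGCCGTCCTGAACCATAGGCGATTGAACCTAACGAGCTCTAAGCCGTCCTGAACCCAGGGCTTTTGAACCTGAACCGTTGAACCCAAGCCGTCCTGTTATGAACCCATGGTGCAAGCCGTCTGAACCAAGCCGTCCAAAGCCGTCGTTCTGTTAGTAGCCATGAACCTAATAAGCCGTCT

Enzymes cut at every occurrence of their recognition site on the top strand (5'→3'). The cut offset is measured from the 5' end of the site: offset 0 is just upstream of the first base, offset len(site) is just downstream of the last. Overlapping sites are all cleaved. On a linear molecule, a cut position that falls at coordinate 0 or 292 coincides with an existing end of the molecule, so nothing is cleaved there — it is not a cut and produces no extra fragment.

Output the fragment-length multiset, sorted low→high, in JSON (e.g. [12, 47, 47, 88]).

[4,6,6,7,7,7,7,8,8,8,9,9,9,9,9,10,10,10,12,12,14,15,15,16,19,22,24]

Per-enzyme occurrences:
  JekII AAGCCGTC/2: at [16, 35, 85, 111, 152, 197, 225, 239, 249, 283] ⇒ [18, 37, 87, 113, 154, 199, 227, 241, 251, 285]
  OquX TGAACC/0: at [4, 27, 46, 54, 78, 94, 103, 120, 135, 161, 176, 182, 190, 211, 233, 273] ⇒ [4, 27, 46, 54, 78, 94, 103, 120, 135, 161, 176, 182, 190, 211, 233, 273]

All cut coordinates (distinct, sorted): [4, 18, 27, 37, 46, 54, 78, 87, 94, 103, 113, 120, 135, 154, 161, 176, 182, 190, 199, 211, 227, 233, 241, 251, 273, 285]

Fragment lengths:
  [0,4): 4 bp
  [4,18): 14 bp
  [18,27): 9 bp
  [27,37): 10 bp
  [37,46): 9 bp
  [46,54): 8 bp
  [54,78): 24 bp
  [78,87): 9 bp
  [87,94): 7 bp
  [94,103): 9 bp
  [103,113): 10 bp
  [113,120): 7 bp
  [120,135): 15 bp
  [135,154): 19 bp
  [154,161): 7 bp
  [161,176): 15 bp
  [176,182): 6 bp
  [182,190): 8 bp
  [190,199): 9 bp
  [199,211): 12 bp
  [211,227): 16 bp
  [227,233): 6 bp
  [233,241): 8 bp
  [241,251): 10 bp
  [251,273): 22 bp
  [273,285): 12 bp
  [285,292): 7 bp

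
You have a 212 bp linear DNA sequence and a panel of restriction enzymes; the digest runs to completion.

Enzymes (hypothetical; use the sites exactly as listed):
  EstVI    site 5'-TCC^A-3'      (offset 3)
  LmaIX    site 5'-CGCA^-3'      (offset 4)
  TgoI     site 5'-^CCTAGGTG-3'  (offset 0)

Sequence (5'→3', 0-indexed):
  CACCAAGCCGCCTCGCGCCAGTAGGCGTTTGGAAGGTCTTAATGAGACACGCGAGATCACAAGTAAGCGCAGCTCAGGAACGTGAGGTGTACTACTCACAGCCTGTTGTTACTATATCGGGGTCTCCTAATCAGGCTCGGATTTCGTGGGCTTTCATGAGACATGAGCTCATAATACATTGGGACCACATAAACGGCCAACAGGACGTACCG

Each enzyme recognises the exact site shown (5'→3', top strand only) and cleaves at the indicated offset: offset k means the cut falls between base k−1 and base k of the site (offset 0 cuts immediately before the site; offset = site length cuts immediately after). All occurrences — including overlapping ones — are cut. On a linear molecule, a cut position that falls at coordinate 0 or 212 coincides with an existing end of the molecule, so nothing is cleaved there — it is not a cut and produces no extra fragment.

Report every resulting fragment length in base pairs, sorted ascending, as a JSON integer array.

Site scan:
  EstVI (TCCA, off=3): no sites
  LmaIX CGCA/4: at [67] ⇒ [71]
  TgoI (CCTAGGTG, off=0): no sites

All cut coordinates (distinct, sorted): [71]

Fragments:
  [0,71): 71 bp
  [71,212): 141 bp

[71,141]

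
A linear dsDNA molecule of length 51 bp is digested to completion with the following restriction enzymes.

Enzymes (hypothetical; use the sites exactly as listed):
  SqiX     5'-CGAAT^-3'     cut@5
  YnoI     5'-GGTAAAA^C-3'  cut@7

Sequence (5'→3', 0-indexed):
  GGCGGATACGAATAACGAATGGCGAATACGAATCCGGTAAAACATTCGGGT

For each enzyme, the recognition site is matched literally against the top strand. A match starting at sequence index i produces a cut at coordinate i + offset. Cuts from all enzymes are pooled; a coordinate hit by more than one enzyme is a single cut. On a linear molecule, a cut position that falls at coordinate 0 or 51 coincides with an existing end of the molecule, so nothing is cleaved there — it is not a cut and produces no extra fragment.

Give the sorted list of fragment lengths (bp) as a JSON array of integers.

Scan for sites:
  SqiX CGAAT/5: at [8, 15, 22, 28] ⇒ [13, 20, 27, 33]
  YnoI GGTAAAAC/7: at [35] ⇒ [42]

Pooled cuts: [13, 20, 27, 33, 42]

Fragments:
  [0,13): 13 bp
  [13,20): 7 bp
  [20,27): 7 bp
  [27,33): 6 bp
  [33,42): 9 bp
  [42,51): 9 bp

[6,7,7,9,9,13]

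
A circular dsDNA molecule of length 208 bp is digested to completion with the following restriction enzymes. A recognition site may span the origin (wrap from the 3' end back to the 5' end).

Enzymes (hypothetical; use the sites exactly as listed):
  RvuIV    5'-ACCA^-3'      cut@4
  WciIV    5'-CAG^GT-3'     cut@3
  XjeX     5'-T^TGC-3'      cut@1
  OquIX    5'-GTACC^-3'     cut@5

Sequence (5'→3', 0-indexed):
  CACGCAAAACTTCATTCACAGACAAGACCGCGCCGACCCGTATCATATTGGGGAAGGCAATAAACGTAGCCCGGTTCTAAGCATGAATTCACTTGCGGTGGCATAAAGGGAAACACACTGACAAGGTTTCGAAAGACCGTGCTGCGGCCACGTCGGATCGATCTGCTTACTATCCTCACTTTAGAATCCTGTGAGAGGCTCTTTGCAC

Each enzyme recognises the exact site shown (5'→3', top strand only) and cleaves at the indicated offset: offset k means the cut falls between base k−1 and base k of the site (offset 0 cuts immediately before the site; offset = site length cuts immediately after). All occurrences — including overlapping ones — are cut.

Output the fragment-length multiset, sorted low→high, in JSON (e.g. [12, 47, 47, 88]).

[7,91,110]

Per-enzyme occurrences:
  RvuIV ACCA/4: at [206] ⇒ [2]
  WciIV (CAGGT, off=3): no sites
  XjeX TTGC/1: at [92, 202] ⇒ [93, 203]
  OquIX (GTACC, off=5): no sites

All cut coordinates (distinct, sorted): [2, 93, 203]

Fragment lengths:
  2→93: 91 bp
  93→203: 110 bp
  203→2 (wrap): 208-203+2 = 7 bp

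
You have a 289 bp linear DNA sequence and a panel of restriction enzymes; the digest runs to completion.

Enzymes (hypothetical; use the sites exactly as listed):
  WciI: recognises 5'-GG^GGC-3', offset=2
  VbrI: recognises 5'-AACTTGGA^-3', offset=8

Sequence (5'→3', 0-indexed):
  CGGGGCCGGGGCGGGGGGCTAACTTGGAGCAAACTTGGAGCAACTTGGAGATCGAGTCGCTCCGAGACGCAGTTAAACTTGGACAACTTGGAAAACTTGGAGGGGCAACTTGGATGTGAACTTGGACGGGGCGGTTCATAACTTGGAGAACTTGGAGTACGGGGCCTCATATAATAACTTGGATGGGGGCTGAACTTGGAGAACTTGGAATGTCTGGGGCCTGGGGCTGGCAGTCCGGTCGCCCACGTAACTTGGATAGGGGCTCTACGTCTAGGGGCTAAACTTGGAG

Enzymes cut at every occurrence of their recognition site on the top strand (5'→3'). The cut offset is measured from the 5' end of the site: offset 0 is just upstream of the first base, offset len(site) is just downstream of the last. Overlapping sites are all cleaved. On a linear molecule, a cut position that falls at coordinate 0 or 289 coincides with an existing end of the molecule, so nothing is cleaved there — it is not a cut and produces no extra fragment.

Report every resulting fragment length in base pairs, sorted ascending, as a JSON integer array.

Per-enzyme occurrences:
  WciI GGGGC/2: at [1, 7, 14, 101, 127, 160, 185, 215, 222, 258, 273] ⇒ [3, 9, 16, 103, 129, 162, 187, 217, 224, 260, 275]
  VbrI AACTTGGA/8: at [20, 31, 41, 75, 84, 93, 106, 118, 139, 148, 175, 192, 201, 248, 280] ⇒ [28, 39, 49, 83, 92, 101, 114, 126, 147, 156, 183, 200, 209, 256, 288]

Pooled cuts: [3, 9, 16, 28, 39, 49, 83, 92, 101, 103, 114, 126, 129, 147, 156, 162, 183, 187, 200, 209, 217, 224, 256, 260, 275, 288]

Fragment lengths:
  [0,3): 3 bp
  [3,9): 6 bp
  [9,16): 7 bp
  [16,28): 12 bp
  [28,39): 11 bp
  [39,49): 10 bp
  [49,83): 34 bp
  [83,92): 9 bp
  [92,101): 9 bp
  [101,103): 2 bp
  [103,114): 11 bp
  [114,126): 12 bp
  [126,129): 3 bp
  [129,147): 18 bp
  [147,156): 9 bp
  [156,162): 6 bp
  [162,183): 21 bp
  [183,187): 4 bp
  [187,200): 13 bp
  [200,209): 9 bp
  [209,217): 8 bp
  [217,224): 7 bp
  [224,256): 32 bp
  [256,260): 4 bp
  [260,275): 15 bp
  [275,288): 13 bp
  [288,289): 1 bp

[1,2,3,3,4,4,6,6,7,7,8,9,9,9,9,10,11,11,12,12,13,13,15,18,21,32,34]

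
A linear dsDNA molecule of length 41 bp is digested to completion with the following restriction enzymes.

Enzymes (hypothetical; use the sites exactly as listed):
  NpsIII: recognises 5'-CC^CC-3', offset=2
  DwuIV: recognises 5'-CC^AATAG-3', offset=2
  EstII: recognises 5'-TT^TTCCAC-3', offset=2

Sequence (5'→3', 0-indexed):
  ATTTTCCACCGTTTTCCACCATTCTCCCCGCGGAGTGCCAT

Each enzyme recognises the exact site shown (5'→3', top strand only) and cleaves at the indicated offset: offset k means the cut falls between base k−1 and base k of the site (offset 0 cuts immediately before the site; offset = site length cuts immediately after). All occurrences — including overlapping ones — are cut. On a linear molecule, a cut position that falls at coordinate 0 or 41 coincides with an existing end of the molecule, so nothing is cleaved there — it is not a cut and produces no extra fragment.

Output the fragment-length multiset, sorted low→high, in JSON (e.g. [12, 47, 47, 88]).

[3,10,14,14]

Site scan:
  NpsIII (CCCC, off=2): starts [25] → cuts [27]
  DwuIV (CCAATAG, off=2): no sites
  EstII (TTTTCCAC, off=2): starts [1, 11] → cuts [3, 13]

All cut coordinates (distinct, sorted): [3, 13, 27]

Fragment lengths:
  [0,3): 3 bp
  [3,13): 10 bp
  [13,27): 14 bp
  [27,41): 14 bp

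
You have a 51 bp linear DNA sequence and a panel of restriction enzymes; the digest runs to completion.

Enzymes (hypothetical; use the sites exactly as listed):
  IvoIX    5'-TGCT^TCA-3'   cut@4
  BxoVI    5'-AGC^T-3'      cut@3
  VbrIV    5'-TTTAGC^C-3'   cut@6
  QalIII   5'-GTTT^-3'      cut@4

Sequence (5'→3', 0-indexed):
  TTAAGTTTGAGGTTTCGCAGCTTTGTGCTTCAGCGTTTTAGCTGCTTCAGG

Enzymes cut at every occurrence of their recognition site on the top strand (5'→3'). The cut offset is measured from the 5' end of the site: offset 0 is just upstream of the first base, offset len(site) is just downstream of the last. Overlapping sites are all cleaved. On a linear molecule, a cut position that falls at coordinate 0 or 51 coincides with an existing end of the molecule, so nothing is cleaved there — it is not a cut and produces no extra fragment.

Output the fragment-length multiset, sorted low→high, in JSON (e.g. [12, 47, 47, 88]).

[4,4,5,6,7,8,8,9]

Scan for sites:
  IvoIX (TGCTTCA, off=4): starts [25, 42] → cuts [29, 46]
  BxoVI (AGCT, off=3): starts [18, 39] → cuts [21, 42]
  VbrIV (TTTAGCC, off=6): no sites
  QalIII (GTTT, off=4): starts [4, 11, 34] → cuts [8, 15, 38]

All cut coordinates (distinct, sorted): [8, 15, 21, 29, 38, 42, 46]

Fragment lengths:
  [0,8): 8 bp
  [8,15): 7 bp
  [15,21): 6 bp
  [21,29): 8 bp
  [29,38): 9 bp
  [38,42): 4 bp
  [42,46): 4 bp
  [46,51): 5 bp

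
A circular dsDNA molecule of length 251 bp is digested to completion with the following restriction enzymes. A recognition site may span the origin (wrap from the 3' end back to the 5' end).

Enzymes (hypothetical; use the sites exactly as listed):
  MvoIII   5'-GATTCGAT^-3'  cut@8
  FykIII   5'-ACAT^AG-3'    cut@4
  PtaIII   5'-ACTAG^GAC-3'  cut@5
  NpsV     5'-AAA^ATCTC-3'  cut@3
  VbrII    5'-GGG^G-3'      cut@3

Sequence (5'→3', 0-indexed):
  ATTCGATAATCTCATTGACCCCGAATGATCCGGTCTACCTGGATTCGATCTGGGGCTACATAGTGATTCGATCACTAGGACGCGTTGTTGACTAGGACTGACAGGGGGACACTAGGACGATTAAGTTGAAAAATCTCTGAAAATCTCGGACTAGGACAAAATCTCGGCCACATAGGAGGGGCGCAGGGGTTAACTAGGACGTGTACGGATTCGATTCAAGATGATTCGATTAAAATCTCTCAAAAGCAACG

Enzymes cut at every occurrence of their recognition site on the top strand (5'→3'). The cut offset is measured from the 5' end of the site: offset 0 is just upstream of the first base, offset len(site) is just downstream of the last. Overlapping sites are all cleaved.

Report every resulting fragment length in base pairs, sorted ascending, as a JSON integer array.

[1,4,5,6,6,7,7,8,8,9,10,11,11,12,13,15,17,17,18,24,42]

Scan for sites:
  MvoIII (GATTCGAT, off=8): starts [41, 64, 207, 222, 250] → cuts [7, 49, 72, 215, 230]
  FykIII (ACATAG, off=4): starts [57, 169] → cuts [61, 173]
  PtaIII (ACTAGGAC, off=5): starts [73, 90, 110, 149, 192] → cuts [78, 95, 115, 154, 197]
  NpsV (AAAATCTC, off=3): starts [129, 139, 157, 231] → cuts [132, 142, 160, 234]
  VbrII (GGGG, off=3): starts [51, 103, 104, 177, 185] → cuts [54, 106, 107, 180, 188]

Pooled cuts: [7, 49, 54, 61, 72, 78, 95, 106, 107, 115, 132, 142, 154, 160, 173, 180, 188, 197, 215, 230, 234]

Fragments:
  7→49: 42 bp
  49→54: 5 bp
  54→61: 7 bp
  61→72: 11 bp
  72→78: 6 bp
  78→95: 17 bp
  95→106: 11 bp
  106→107: 1 bp
  107→115: 8 bp
  115→132: 17 bp
  132→142: 10 bp
  142→154: 12 bp
  154→160: 6 bp
  160→173: 13 bp
  173→180: 7 bp
  180→188: 8 bp
  188→197: 9 bp
  197→215: 18 bp
  215→230: 15 bp
  230→234: 4 bp
  234→7 (wrap): 251-234+7 = 24 bp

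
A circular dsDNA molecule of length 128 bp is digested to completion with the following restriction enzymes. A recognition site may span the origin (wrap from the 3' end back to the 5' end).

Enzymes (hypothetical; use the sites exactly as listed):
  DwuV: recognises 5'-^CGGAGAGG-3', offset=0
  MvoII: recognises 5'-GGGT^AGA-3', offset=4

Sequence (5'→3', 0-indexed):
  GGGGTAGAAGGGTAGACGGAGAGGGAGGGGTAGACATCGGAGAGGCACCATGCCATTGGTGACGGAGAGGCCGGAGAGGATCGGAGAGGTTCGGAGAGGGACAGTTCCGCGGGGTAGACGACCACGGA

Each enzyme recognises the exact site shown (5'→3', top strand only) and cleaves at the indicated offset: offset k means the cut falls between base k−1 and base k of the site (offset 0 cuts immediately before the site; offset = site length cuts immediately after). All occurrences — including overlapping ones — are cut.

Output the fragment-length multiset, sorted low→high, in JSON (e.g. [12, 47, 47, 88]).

Site scan:
  DwuV CGGAGAGG/0: at [16, 37, 62, 71, 81, 91] ⇒ [16, 37, 62, 71, 81, 91]
  MvoII GGGTAGA/4: at [1, 9, 27, 111] ⇒ [5, 13, 31, 115]

Pooled cuts: [5, 13, 16, 31, 37, 62, 71, 81, 91, 115]

Fragment lengths:
  5→13: 8 bp
  13→16: 3 bp
  16→31: 15 bp
  31→37: 6 bp
  37→62: 25 bp
  62→71: 9 bp
  71→81: 10 bp
  81→91: 10 bp
  91→115: 24 bp
  115→5 (wrap): 128-115+5 = 18 bp

[3,6,8,9,10,10,15,18,24,25]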